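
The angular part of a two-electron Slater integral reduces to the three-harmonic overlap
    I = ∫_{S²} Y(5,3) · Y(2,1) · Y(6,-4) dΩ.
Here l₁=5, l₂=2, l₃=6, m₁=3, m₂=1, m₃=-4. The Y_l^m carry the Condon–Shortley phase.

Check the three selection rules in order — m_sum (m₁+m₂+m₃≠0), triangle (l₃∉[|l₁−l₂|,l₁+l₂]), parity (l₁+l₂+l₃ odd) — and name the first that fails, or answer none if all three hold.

parity

Σmᵢ = 0  ✓
l₃∈[|l₁−l₂|,l₁+l₂]=[3,7], have l₃=6  ✓
Σlᵢ = 13 ⇒ odd  ✗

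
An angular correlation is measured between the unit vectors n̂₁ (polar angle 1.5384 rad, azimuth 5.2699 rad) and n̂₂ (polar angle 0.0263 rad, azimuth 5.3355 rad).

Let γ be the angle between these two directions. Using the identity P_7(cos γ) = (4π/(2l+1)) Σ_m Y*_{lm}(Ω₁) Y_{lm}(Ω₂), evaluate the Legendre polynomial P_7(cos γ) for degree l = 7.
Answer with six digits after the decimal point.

Summing Y*_{l m}(θ₁,φ₁)·Y_{l m}(θ₂,φ₂) over m ∈ [−7, 7]; prefactor 4π/(2·7+1) = 0.837758:
  m=-7: Y*=(0.343580, -0.360779)  Y=(0.000000, 0.000000)  product (0.000000, -0.000000)
  m=-6: Y*=(0.059165, 0.012208)  Y=(0.000000, -0.000000)  product (0.000000, -0.000000)
  m=-5: Y*=(-0.125146, -0.338588)  Y=(0.000000, -0.000000)  product (-0.000000, 0.000000)
  m=-4: Y*=(0.043389, -0.055994)  Y=(-0.000003, -0.000002)  product (-0.000000, 0.000000)
  m=-3: Y*=(-0.322072, -0.032880)  Y=(-0.000154, 0.000047)  product (0.000051, -0.000010)
  m=-2: Y*=(-0.033168, -0.067662)  Y=(-0.001651, 0.004908)  product (0.000387, -0.000051)
  m=-1: Y*=(-0.164117, 0.263224)  Y=(0.062441, 0.086891)  product (-0.033119, 0.002176)
  m=+0: Y*=(-0.076683, -0.000000)  Y=(1.081994, 0.000000)  product (-0.082970, -0.000000)
  m=+1: Y*=(0.164117, 0.263224)  Y=(-0.062441, 0.086891)  product (-0.033119, -0.002176)
  m=+2: Y*=(-0.033168, 0.067662)  Y=(-0.001651, -0.004908)  product (0.000387, 0.000051)
  m=+3: Y*=(0.322072, -0.032880)  Y=(0.000154, 0.000047)  product (0.000051, 0.000010)
  m=+4: Y*=(0.043389, 0.055994)  Y=(-0.000003, 0.000002)  product (-0.000000, -0.000000)
  m=+5: Y*=(0.125146, -0.338588)  Y=(-0.000000, -0.000000)  product (-0.000000, -0.000000)
  m=+6: Y*=(0.059165, -0.012208)  Y=(0.000000, 0.000000)  product (0.000000, 0.000000)
  m=+7: Y*=(-0.343580, -0.360779)  Y=(-0.000000, 0.000000)  product (0.000000, 0.000000)
Accumulated sum (-0.148334, -0.000000); after 4π/(2l+1) scaling, (-0.124268, -0.000000) ⇒ P_7 = -0.124268

-0.124268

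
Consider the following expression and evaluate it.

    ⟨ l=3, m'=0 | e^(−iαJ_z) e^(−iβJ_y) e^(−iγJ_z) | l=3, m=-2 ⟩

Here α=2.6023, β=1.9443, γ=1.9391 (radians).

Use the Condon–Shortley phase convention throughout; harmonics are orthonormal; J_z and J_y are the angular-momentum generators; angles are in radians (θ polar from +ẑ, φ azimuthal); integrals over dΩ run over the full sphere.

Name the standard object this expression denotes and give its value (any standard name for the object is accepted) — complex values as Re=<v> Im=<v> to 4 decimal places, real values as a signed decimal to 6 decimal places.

This is a Wigner D-matrix element — the rotation-matrix element ⟨l m'| R(α,β,γ) |l m⟩ in the angular-momentum basis.
D^3_{0,-2}(2.6023,1.9443,1.9391) = e^{-i·0·2.6023}·d^3_{0,-2}(1.9443)·e^{-i·-2·1.9391}. Compute d first:
With c≡cos(β/2)=0.563525 and s≡sin(β/2)=0.826099, N=[6·6·1·120]^{1/2}=65.726707
The bounds max(0,m−m')=0 and min(l+m,l−m')=1 give 2 terms
  k=0: (−1)^2·65.7267/(12)·0.5635^4·0.8261^2 = +0.376944
  k=1: (−1)^3·65.7267/(12)·0.5635^2·0.8261^4 = -0.810057
d^3_{0,-2}(1.9443) = +0.376944 -0.810057 = -0.433113
D = (+1.000000+0.000000i)·(-0.433113)·(-0.740752-0.671779i) = +0.320829+0.290956i

Wigner D-matrix element, Re=0.3208 Im=0.2910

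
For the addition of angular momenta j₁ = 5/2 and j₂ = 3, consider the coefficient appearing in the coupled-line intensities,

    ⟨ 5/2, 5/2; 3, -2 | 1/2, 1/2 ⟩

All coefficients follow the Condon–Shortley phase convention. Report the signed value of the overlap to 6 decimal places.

+0.218218

triangle: 5!*0!*1!/7! = 120/5040
(j±m)!: 5!*0!*1!*5!*1!*0! = 14400
prefactor² = (2J+1)*Δ*N² = 4800/7
  k=0: +1/(0!*5!*0!*1!*0!*0!) = 1/120
Σ = 1/120  ⇒  CG² = 4800/7*(1/120)² = 1/21
CG = +√(1/21) = +0.218218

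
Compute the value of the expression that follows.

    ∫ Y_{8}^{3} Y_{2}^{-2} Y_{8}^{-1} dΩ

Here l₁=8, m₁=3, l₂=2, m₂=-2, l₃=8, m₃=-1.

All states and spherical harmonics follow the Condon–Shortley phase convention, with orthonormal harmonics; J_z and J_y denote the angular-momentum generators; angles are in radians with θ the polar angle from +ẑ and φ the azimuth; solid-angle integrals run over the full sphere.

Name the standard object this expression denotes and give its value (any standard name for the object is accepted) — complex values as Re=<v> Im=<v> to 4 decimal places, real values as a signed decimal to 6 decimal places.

Gaunt coefficient, +0.184248

This is a Gaunt coefficient — the integral of a triple product of spherical harmonics over the sphere.
m-sum 0 ✓  L=18 even ✓  6≤8≤10 ✓
Π(2lᵢ+1) = 17×5×17 = 1445
triangle coeff Δ(8,2,8) = 1/348840
Σ_t [0,2]: t=0:+1/116121600 t=1:−1/25401600 t=2:+1/116121600 = -1/45158400
(3j)²=24/1615 [(8 2 8; 0 0 0)], sign=-1
Σ_t [0,0]: t=0:+1/174182400 = 1/174182400
(3j)²=77/3876 [(8 2 8; 3 -2 -1)], sign=-1
⇒ 4πI² = 154/361
I = (+1)√(154/361/(4π)) = 0.18424759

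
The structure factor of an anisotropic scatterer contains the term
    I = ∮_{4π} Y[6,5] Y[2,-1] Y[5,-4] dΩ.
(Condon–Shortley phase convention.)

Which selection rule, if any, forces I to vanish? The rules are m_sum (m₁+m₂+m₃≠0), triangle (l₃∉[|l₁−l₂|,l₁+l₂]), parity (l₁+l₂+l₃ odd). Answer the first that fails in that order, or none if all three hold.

Σmᵢ = 0  ✓
l₃∈[|l₁−l₂|,l₁+l₂]=[4,8], have l₃=5  ✓
Σlᵢ = 13 ⇒ odd  ✗

parity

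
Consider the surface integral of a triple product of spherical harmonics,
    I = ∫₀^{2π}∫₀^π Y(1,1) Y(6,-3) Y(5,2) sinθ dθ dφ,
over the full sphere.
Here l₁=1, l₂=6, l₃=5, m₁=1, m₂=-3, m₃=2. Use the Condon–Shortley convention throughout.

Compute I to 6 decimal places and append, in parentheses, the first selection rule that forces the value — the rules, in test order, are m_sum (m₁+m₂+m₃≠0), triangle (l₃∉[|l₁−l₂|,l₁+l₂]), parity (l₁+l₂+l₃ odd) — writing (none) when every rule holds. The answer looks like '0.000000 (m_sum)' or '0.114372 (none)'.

Checks pass: Σm=0; 12 even; l₃=5∈[5,7].
(2·1+1)(2·6+1)(2·5+1) = 429
Δ: 2! 0! 10! / 13! → 1/858
sum: t=1:−1/14400 = -1/14400
3j²(1 6 5; 0 0 0) = Δ·Π!·Σ² = 6/143  (sign +1)
sum: t=0:+1/60480 = 1/60480
3j²(1 6 5; 1 -3 2) = Δ·Π!·Σ² = 6/143  (sign -1)
combine: 4πI² = 429·6/143·6/143 = 108/143
take √, sign -1: I = -0.24515397
No selection rule forces the value: the integral is nonzero (none).

-0.245154 (none)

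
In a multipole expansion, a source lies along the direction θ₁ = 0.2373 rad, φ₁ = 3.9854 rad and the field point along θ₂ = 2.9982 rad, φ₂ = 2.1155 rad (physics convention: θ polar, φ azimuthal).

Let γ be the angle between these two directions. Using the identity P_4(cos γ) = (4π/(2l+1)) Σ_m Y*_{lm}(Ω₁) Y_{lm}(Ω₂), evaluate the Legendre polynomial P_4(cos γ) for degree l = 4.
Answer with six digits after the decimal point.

0.736376

Expand P_4 via completeness: Σ_{m} conj(Y_{4,m}) at Ω₁ times Y_{4,m} at Ω₂ —
  m=-4: Y*=-0.00131 - 0.00031j  Y=-0.00011 - 0.00015j  product 0.00000 + 0.00000j
  m=-3: Y*=0.01295 - 0.00906j  Y=-0.00361 + 0.00023j  product -0.00004 + 0.00004j
  m=-2: Y*=-0.01209 + 0.10306j  Y=-0.01853 + 0.03546j  product -0.00343 - 0.00234j
  m=-1: Y*=-0.25958 - 0.29183j  Y=0.13373 + 0.22073j  product 0.02970 - 0.09632j
  m=+0: Y*=0.62375 + 0.00000j  Y=0.76142 + 0.00000j  product 0.47494 + 0.00000j
  m=+1: Y*=0.25958 - 0.29183j  Y=-0.13373 + 0.22073j  product 0.02970 + 0.09632j
  m=+2: Y*=-0.01209 - 0.10306j  Y=-0.01853 - 0.03546j  product -0.00343 + 0.00234j
  m=+3: Y*=-0.01295 - 0.00906j  Y=0.00361 + 0.00023j  product -0.00004 - 0.00004j
  m=+4: Y*=-0.00131 + 0.00031j  Y=-0.00011 + 0.00015j  product 0.00000 - 0.00000j
Σ over m = 0.52739 + 0.00000j; ×(4π/9) → 0.73638 + 0.00000j. Real part: 0.736376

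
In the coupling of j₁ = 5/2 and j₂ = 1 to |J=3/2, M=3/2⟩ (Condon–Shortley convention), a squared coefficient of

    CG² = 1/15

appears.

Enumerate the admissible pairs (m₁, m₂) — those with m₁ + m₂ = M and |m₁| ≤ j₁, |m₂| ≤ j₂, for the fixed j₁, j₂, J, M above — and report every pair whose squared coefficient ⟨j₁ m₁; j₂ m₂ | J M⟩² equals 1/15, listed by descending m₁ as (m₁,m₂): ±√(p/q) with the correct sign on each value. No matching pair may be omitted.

Admissible pairs with m₁+m₂ = M = 3/2: (1/2,1), (3/2,0), (5/2,-1)
  (m₁,m₂)=(5/2,-1): CG² = 2/3, CG = +√(2/3)
  (m₁,m₂)=(3/2,0): CG² = 4/15, CG = −√(4/15)
  (m₁,m₂)=(1/2,1): CG² = 1/15, CG = +√(1/15)   ← matches the target
Pairs with CG² = 1/15: (1/2,1): +√(1/15)

(1/2,1): +√(1/15)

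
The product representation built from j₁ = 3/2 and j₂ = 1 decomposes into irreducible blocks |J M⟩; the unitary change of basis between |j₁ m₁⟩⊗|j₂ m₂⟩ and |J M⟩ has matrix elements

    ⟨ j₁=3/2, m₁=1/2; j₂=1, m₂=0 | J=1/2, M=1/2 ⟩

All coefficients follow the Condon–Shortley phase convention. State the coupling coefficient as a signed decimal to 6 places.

-0.577350  (= −√(1/3))

triangle: 2!×1!×0!/4! = 2/24
(j±m)!: 2!×1!×1!×1!×1!×0! = 2
prefactor² = (2J+1)×Δ×N² = 1/3
  k=1: −1/(1!×1!×0!×0!×1!×0!) = -1
Σ = -1  ⇒  CG² = 1/3×(-1)² = 1/3
CG = −√(1/3) = -0.577350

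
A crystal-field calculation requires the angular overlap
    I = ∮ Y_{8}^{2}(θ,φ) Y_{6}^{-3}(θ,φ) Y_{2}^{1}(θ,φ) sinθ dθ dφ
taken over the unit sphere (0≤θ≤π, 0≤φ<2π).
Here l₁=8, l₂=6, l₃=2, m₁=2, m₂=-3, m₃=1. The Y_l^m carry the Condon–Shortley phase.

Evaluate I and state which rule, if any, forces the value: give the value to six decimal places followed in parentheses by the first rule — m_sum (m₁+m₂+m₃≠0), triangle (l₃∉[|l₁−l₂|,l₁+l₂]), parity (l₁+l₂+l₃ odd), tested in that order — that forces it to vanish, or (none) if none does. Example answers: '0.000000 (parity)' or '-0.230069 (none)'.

0.120013 (none)

m-sum 0 ✓  L=16 even ✓  2≤2≤14 ✓
Π(2lᵢ+1) = 17×13×5 = 1105
triangle coeff Δ(8,6,2) = 1/30940
Σ_t [6,6]: t=6:+1/2073600 = 1/2073600
(3j)²=28/1105 [(8 6 2; 0 0 0)], sign=+1
Σ_t [3,3]: t=3:−1/13063680 = -1/13063680
(3j)²=10/1547 [(8 6 2; 2 -3 1)], sign=+1
⇒ 4πI² = 40/221
I = (+1)√(40/221/(4π)) = 0.12001318
No selection rule forces the value: the integral is nonzero (none).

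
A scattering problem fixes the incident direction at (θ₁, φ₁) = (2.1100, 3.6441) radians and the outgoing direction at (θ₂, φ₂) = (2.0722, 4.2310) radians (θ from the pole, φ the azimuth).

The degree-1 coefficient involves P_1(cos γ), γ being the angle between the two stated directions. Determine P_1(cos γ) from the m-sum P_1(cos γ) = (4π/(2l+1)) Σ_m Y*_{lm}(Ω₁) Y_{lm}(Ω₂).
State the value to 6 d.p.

Term-by-term m-sum for l=1 (normalisation 4π/3 = 4.188790):
  m=-1: Y*=(-0.259824, -0.142789)  Y=(-0.140277, 0.268535)  product (0.074791, -0.049742)
  m=+0: Y*=(-0.250874, -0.000000)  Y=(-0.234850, 0.000000)  product (0.058918, 0.000000)
  m=+1: Y*=(0.259824, -0.142789)  Y=(0.140277, 0.268535)  product (0.074791, 0.049742)
Accumulated sum (0.208501, 0.000000); after 4π/(2l+1) scaling, (0.873365, 0.000000) ⇒ P_1 = 0.873365

0.873365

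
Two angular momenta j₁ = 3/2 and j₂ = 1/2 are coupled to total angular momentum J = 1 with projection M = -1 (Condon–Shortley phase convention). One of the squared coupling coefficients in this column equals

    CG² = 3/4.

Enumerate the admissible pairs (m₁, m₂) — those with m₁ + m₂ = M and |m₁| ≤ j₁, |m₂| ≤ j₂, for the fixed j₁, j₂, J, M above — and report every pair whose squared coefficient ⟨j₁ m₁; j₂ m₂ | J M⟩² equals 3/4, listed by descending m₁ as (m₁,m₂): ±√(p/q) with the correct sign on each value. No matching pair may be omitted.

(-3/2,1/2): −√(3/4)

Admissible pairs with m₁+m₂ = M = -1: (-3/2,1/2), (-1/2,-1/2)
  (m₁,m₂)=(-1/2,-1/2): CG² = 1/4, CG = +√(1/4)
  (m₁,m₂)=(-3/2,1/2): CG² = 3/4, CG = −√(3/4)   ← matches the target
Pairs with CG² = 3/4: (-3/2,1/2): −√(3/4)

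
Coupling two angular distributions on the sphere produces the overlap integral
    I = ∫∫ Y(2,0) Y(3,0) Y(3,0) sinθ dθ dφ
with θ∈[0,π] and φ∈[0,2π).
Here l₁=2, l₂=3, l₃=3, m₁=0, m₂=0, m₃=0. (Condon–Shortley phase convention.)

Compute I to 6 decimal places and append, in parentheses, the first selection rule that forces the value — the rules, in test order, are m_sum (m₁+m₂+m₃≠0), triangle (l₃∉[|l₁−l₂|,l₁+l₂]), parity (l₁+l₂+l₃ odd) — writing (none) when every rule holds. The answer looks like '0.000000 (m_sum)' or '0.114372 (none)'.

Rules hold: Σm=0, L=8 even, 1≤3≤5.
N = 5·7·7 = 245
Δ = 2!·2!·4!/9! = 1/3780
Racah Σ t=0..2: t=0:+1/24 t=1:−1/4 t=2:+1/24 = -1/6
⇒ 3j(2 3 3; 0 0 0)² = 4/105, sgn +1
(m-triple is (0,0,0) — same symbol as above.)
4πI² = N·(3j₀)²·(3jₘ)² = 16/45
I = +1·√(0.355556/4π) = 0.16820883
No selection rule forces the value: the integral is nonzero (none).

0.168209 (none)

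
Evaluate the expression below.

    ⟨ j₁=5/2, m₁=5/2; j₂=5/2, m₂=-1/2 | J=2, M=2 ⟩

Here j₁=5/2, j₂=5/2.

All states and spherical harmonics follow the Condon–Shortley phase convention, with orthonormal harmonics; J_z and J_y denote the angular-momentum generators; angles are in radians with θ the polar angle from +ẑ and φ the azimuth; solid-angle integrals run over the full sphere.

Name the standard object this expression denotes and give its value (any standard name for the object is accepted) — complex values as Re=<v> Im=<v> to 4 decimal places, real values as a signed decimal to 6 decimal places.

This is a Clebsch–Gordan (vector-coupling) coefficient.
j₁+j₂−J=3  J+j₁−j₂=2  J−j₁+j₂=2  j₁+j₂+J+1=8
(j₁±m₁, j₂±m₂, J±M) = (5,0,2,3,4,0)
P² = 720/7
sum k=0..0:
  [0] +1/24 = 1/24
S = 1/24
C² = P²·S² = 5/28 ; C = +0.422577

Clebsch–Gordan coefficient, +√(5/28) ≈ +0.422577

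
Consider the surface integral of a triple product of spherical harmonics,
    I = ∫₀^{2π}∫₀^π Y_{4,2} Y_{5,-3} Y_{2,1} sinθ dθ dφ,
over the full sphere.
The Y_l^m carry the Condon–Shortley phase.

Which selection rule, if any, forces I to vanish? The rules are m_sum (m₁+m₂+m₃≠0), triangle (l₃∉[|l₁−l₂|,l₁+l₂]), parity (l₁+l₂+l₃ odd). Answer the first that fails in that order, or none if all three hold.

parity

Σmᵢ = 0  ✓
l₃∈[|l₁−l₂|,l₁+l₂]=[1,9], have l₃=2  ✓
Σlᵢ = 11 ⇒ odd  ✗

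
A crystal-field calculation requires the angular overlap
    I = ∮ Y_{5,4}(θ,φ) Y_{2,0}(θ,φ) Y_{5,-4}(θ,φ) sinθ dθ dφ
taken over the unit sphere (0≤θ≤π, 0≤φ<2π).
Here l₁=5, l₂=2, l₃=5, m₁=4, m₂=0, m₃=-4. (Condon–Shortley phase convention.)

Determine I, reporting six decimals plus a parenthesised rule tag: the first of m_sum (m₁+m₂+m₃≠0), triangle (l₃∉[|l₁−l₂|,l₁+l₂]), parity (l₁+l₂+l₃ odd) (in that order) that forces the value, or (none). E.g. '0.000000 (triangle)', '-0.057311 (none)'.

-0.097044 (none)

Checks pass: Σm=0; 12 even; l₃=5∈[3,7].
(2·5+1)(2·2+1)(2·5+1) = 605
Δ: 2! 8! 2! / 13! → 1/38610
sum: t=0:+1/2880 t=1:−1/576 t=2:+1/2880 = -1/960
3j²(5 2 5; 0 0 0) = Δ·Π!·Σ² = 10/429  (sign +1)
sum: t=0:+1/20160 t=1:−1/40320 = 1/40320
3j²(5 2 5; 4 0 -4) = Δ·Π!·Σ² = 6/715  (sign -1)
combine: 4πI² = 605·10/429·6/715 = 20/169
take √, sign -1: I = -0.09704356
No selection rule forces the value: the integral is nonzero (none).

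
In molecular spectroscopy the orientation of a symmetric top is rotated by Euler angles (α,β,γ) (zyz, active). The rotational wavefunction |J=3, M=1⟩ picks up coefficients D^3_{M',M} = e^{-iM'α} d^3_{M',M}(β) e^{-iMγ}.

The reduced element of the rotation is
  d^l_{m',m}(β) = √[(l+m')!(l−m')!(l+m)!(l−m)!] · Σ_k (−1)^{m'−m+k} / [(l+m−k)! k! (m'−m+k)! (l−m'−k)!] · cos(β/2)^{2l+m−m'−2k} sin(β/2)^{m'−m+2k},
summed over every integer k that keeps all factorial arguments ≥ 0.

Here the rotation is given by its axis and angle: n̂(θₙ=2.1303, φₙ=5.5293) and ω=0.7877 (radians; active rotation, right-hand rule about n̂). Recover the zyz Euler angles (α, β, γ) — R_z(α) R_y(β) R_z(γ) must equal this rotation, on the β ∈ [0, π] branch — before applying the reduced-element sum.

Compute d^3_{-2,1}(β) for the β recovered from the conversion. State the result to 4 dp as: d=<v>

d=0.1731

Axis–angle → zyz. n̂ = (sinθₙcosφₙ, sinθₙsinφₙ, cosθₙ) = (+0.617871, -0.580107, -0.530766), ω = 0.7877.
R = I cosω + sinω [n̂]ₓ + (1−cosω) n̂n̂ᵀ gives
  R = [+0.817916, +0.270605, -0.507728; -0.481737, +0.804591, -0.347221; +0.314553, +0.528589, +0.788448]
β = atan2(√(R₁₃²+R₂₃²), R₃₃) = 0.662515; α = atan2(R₂₃, R₁₃) mod 2π = 3.741413; γ = atan2(R₃₂, −R₃₁) mod 2π = 2.107591
d^3_{-2,1}(β=0.6625) via the finite sum:
c=cos(0.662515/2)=0.945634, s=sin(0.662515/2)=0.325232; N=√[1·120·24·2]=75.894664
Admissible k: 3..4 (factorial args all ≥0)
  k=3: (−1)^0·75.8947/(12)·0.9456^3·0.3252^3 = +0.183984
  k=4: (−1)^1·75.8947/(24)·0.9456^1·0.3252^5 = -0.010882
d^3_{-2,1}(0.6625) = +0.183984 -0.010882 = +0.173103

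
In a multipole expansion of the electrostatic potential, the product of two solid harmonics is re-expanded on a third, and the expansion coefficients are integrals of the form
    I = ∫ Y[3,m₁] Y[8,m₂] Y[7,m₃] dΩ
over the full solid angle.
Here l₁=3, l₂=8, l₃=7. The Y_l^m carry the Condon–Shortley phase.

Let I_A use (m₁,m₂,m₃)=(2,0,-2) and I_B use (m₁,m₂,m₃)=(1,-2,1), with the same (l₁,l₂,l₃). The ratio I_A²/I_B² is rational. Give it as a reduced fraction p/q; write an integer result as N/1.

2541/1369

l's match ⇒ only the (l;m) 3-j factors differ between A and B.
A: triangle coeff Δ(3,8,7) = 1/5290740; Σ_t [0,1]: t=0:+1/23224320 t=1:−1/7257600 = -11/116121600; (3j)²=121/8398 [(3 8 7; 2 0 -2)], sign=+1
B: triangle coeff Δ(3,8,7) = 1/5290740; Σ_t [0,2]: t=0:+1/24883200 t=1:−1/3628800 t=2:+1/7741440 = -37/348364800; (3j)²=1369/176358 [(3 8 7; 1 -2 1)], sign=-1
I_A²/I_B² = (121/8398)/(1369/176358) = 2541/1369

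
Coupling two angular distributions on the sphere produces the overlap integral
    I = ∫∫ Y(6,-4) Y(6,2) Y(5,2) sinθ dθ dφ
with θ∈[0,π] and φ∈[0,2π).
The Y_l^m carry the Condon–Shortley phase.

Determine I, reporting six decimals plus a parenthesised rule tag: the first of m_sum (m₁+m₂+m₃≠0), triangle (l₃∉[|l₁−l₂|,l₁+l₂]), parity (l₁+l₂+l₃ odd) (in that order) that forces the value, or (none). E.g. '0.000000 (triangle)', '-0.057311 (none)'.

L=17 odd ⇒ parity kills the (l;000) factor ⇒ I = 0

0.000000 (parity)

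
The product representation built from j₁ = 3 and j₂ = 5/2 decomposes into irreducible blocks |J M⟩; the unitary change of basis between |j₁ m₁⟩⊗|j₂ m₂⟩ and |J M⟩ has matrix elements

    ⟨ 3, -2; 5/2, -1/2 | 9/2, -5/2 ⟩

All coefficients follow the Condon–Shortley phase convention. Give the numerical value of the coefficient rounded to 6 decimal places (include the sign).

−√(49/198) = -0.497468

√[10·1!5!4!/11! · 1!5!2!3!2!7!] = √(115200/11)
  +(−1)^0/∏(0,1,5,2,0,2)! = 1/480  (running 1/480)
  +(−1)^1/∏(1,0,4,1,1,3)! = -1/144  (running -7/1440)
⟨..|..⟩ = √(115200/11)·(-7/1440) = -0.497468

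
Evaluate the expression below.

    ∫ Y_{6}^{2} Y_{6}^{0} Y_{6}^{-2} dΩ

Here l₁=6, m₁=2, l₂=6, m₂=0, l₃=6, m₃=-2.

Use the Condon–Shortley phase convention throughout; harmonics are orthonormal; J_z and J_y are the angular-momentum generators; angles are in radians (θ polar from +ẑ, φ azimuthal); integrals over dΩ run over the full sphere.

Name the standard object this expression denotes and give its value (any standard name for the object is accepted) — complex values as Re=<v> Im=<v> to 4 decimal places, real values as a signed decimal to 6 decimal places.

This is a Gaunt coefficient — the integral of a triple product of spherical harmonics over the sphere.
Rules hold: Σm=0, L=18 even, 0≤6≤12.
N = 13·13·13 = 2197
Δ = 6!·6!·6!/19! = 1/325909584
Racah Σ t=0..6: t=0:+1/373248000 t=1:−1/1728000 t=2:+1/110592 t=3:−1/46656 t=4:+1/110592 t=5:−1/1728000 t=6:+1/373248000 = -7/1555200
⇒ 3j(6 6 6; 0 0 0)² = 400/46189, sgn -1
Racah Σ t=0..4: t=0:+1/24883200 t=1:−1/518400 t=2:+1/110592 t=3:−1/155520 t=4:+1/1658880 = 11/8294400
⇒ 3j(6 6 6; 2 0 -2)² = 11/4199, sgn +1
4πI² = N·(3j₀)²·(3jₘ)² = 5200/104329
I = -1·√(0.0498423/4π) = -0.06297878

Gaunt coefficient, -0.062979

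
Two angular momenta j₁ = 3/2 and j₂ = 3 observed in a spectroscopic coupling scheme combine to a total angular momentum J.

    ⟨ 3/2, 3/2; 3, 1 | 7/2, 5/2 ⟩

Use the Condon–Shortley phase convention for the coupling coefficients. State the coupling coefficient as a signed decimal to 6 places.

√[8·1!2!5!/9! · 3!0!4!2!6!1!] = √(7680/7)
  +(−1)^0/∏(0,1,0,4,2,1)! = 1/48  (running 1/48)
⟨..|..⟩ = √(7680/7)·(1/48) = +0.690066

+√(10/21) ≈ +0.690066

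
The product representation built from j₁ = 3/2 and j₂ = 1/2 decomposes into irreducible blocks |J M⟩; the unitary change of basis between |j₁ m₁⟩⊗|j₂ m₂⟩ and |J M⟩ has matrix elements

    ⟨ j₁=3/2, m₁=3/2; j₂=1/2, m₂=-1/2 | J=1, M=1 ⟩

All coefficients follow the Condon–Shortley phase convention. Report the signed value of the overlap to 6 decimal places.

√[3·1!2!0!/4! · 3!0!0!1!2!0!] = √(3)
  +(−1)^0/∏(0,1,0,0,2,0)! = 1/2  (running 1/2)
⟨..|..⟩ = √(3)·(1/2) = +0.866025

+0.866025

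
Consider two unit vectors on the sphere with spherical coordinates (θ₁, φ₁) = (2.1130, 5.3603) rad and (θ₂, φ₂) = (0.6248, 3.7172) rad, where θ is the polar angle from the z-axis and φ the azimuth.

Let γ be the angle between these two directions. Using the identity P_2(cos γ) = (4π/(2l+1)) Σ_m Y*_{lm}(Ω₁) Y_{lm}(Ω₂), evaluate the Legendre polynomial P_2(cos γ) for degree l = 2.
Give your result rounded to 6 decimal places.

-0.189827

Addition theorem: P_2(cos γ) = (4π/5) Σ_m Y*_{lm}(Ω₁) Y_{lm}(Ω₂), m = −2…2:
  [-2]  conj(Y_{2,-2})(Ω₁) = (-0.076954, -0.272769) ; Y_{2,-2}(Ω₂) = (0.053840, -0.120699) ; Δ = (-0.037066, -0.005398)
  [-1]  conj(Y_{2,-1})(Ω₁) = (-0.206089, 0.272275) ; Y_{2,-1}(Ω₂) = (-0.307459, 0.199513) ; Δ = (0.009041, -0.124831)
  [+0]  conj(Y_{2,0})(Ω₁) = (-0.063443, -0.000000) ; Y_{2,0}(Ω₂) = (0.307050, 0.000000) ; Δ = (-0.019480, -0.000000)
  [+1]  conj(Y_{2,1})(Ω₁) = (0.206089, 0.272275) ; Y_{2,1}(Ω₂) = (0.307459, 0.199513) ; Δ = (0.009041, 0.124831)
  [+2]  conj(Y_{2,2})(Ω₁) = (-0.076954, 0.272769) ; Y_{2,2}(Ω₂) = (0.053840, 0.120699) ; Δ = (-0.037066, 0.005398)
Total Σ_m = (-0.075530, 0.000000). Multiply by 2.513274: (-0.189827, 0.000000). P_2(cos γ) = -0.189827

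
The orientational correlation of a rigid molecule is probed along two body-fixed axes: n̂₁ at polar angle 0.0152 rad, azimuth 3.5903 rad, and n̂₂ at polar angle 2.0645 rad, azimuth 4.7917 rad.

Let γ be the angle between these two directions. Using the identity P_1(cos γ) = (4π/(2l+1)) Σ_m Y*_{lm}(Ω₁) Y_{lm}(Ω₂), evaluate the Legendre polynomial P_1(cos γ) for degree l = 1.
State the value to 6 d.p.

Expand P_1 via completeness: Σ_{m} conj(Y_{1,m}) at Ω₁ times Y_{1,m} at Ω₂ —
  term(m=-1) = +0.000577-0.001490i   from Y*(Ω₁)=-0.004731-0.002278i, Y(Ω₂)=+0.024104+0.303280i
  term(m=+0) = -0.113120+0.000000i   from Y*(Ω₁)=+0.488546-0.000000i, Y(Ω₂)=-0.231544+0.000000i
  term(m=+1) = +0.000577+0.001490i   from Y*(Ω₁)=+0.004731-0.002278i, Y(Ω₂)=-0.024104+0.303280i
Accumulated sum -0.111966+0.000000i; after 4π/(2l+1) scaling, -0.469003+0.000000i ⇒ P_1 = -0.469003

-0.469003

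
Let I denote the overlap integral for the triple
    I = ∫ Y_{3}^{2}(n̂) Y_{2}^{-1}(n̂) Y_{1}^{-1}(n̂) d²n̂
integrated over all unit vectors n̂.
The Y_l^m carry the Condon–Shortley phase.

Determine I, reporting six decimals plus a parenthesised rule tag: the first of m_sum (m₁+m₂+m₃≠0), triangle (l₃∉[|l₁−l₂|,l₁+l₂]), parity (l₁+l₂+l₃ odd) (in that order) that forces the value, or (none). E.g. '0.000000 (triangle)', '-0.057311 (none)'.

m-sum 0 ✓  L=6 even ✓  1≤1≤5 ✓
Π(2lᵢ+1) = 7×5×3 = 105
triangle coeff Δ(3,2,1) = 1/105
Σ_t [2,2]: t=2:+1/4 = 1/4
(3j)²=3/35 [(3 2 1; 0 0 0)], sign=-1
Σ_t [1,1]: t=1:−1/12 = -1/12
(3j)²=2/21 [(3 2 1; 2 -1 -1)], sign=-1
⇒ 4πI² = 6/7
I = (+1)√(6/7/(4π)) = 0.26116903
No selection rule forces the value: the integral is nonzero (none).

0.261169 (none)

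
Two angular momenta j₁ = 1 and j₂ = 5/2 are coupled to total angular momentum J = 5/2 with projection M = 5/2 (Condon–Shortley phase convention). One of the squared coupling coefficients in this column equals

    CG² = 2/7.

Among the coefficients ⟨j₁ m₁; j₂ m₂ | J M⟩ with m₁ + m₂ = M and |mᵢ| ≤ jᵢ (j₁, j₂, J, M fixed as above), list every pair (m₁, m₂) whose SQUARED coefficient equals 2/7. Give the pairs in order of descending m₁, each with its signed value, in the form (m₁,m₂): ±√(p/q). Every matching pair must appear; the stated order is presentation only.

(1,3/2): +√(2/7)

Admissible pairs with m₁+m₂ = M = 5/2: (0,5/2), (1,3/2)
  (m₁,m₂)=(1,3/2): CG² = 2/7, CG = +√(2/7)   ← matches the target
  (m₁,m₂)=(0,5/2): CG² = 5/7, CG = −√(5/7)
Pairs with CG² = 2/7: (1,3/2): +√(2/7)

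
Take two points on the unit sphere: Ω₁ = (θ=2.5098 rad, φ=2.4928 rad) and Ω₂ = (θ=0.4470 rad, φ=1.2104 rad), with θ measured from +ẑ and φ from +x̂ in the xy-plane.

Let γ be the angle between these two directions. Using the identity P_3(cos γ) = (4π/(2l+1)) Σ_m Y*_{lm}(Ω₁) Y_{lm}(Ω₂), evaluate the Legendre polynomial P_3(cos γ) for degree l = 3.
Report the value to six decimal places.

0.279843

Addition theorem: P_3(cos γ) = (4π/7) Σ_m Y*_{lm}(Ω₁) Y_{lm}(Ω₂), m = −3…3:
  [-3]  conj(Y_{3,-3})(Ω₁) = (0.031527, 0.079956) ; Y_{3,-3}(Ω₂) = (-0.029740, 0.015848) ; Δ = (-0.002205, -0.001878)
  [-2]  conj(Y_{3,-2})(Ω₁) = (-0.077617, 0.276989) ; Y_{3,-2}(Ω₂) = (-0.129368, -0.113646) ; Δ = (0.041520, -0.027013)
  [-1]  conj(Y_{3,-1})(Ω₁) = (-0.343107, 0.260178) ; Y_{3,-1}(Ω₂) = (0.151031, -0.400767) ; Δ = (0.052451, 0.176801)
  [+0]  conj(Y_{3,0})(Ω₁) = (-0.077093, -0.000000) ; Y_{3,0}(Ω₂) = (0.358636, 0.000000) ; Δ = (-0.027648, -0.000000)
  [+1]  conj(Y_{3,1})(Ω₁) = (0.343107, 0.260178) ; Y_{3,1}(Ω₂) = (-0.151031, -0.400767) ; Δ = (0.052451, -0.176801)
  [+2]  conj(Y_{3,2})(Ω₁) = (-0.077617, -0.276989) ; Y_{3,2}(Ω₂) = (-0.129368, 0.113646) ; Δ = (0.041520, 0.027013)
  [+3]  conj(Y_{3,3})(Ω₁) = (-0.031527, 0.079956) ; Y_{3,3}(Ω₂) = (0.029740, 0.015848) ; Δ = (-0.002205, 0.001878)
Accumulated sum (0.155884, 0.000000); after 4π/(2l+1) scaling, (0.279843, 0.000000) ⇒ P_3 = 0.279843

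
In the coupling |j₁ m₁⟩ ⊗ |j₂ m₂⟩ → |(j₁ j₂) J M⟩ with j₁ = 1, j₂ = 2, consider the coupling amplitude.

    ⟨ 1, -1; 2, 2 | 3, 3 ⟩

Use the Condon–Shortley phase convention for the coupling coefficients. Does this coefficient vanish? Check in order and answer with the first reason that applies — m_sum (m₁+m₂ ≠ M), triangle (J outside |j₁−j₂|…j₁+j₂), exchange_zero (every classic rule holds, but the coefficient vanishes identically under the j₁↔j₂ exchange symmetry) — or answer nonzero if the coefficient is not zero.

m-sum: m₁+m₂ = -1+2 = 1, M = 3  ✗ ⇒ coefficient is 0

m_sum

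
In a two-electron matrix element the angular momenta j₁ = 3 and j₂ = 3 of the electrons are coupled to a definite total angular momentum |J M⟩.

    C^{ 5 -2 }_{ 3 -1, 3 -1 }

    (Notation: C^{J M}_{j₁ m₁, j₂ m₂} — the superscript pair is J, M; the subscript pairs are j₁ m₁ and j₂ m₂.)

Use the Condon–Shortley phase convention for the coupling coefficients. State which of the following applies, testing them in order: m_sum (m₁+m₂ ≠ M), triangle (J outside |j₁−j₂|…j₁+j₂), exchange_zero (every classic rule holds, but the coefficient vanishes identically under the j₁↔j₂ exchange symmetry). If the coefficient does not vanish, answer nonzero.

m-sum: m₁+m₂ = -1+(-1) = -2, M = -2  ✓
triangle: |j₁−j₂| = 0 ≤ J = 5 ≤ j₁+j₂ = 6  ✓
exchange: j₁=j₂ and m₁=m₂, and (−1)^(j₁+j₂−J) = (−1)^1 = −1 forces ⟨j₁m₁;j₂m₂|JM⟩ = −⟨j₂m₂;j₁m₁|JM⟩ = −⟨j₁m₁;j₂m₂|JM⟩ ⇒ the coefficient vanishes identically
Racah sum check: Σ_k collapses to 0 ⇒ CG = 0

exchange_zero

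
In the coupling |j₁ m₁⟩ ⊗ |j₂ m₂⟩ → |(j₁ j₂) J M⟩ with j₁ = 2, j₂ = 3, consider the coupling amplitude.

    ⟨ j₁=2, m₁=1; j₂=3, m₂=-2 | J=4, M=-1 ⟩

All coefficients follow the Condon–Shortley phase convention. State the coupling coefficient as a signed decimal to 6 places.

+√(7/20) = +0.591608

√[9·1!3!5!/10! · 3!1!1!5!3!5!] = √(6480/7)
  +(−1)^0/∏(0,1,1,1,2,4)! = 1/48  (running 1/48)
  +(−1)^1/∏(1,0,0,0,3,5)! = -1/720  (running 7/360)
⟨..|..⟩ = √(6480/7)·(7/360) = +0.591608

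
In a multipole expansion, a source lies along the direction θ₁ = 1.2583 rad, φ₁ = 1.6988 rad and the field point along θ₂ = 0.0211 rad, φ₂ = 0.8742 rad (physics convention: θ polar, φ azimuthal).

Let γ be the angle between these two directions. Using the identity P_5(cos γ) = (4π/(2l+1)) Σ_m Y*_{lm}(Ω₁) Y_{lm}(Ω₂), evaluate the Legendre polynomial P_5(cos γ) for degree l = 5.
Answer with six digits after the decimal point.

Term-by-term m-sum for l=5 (normalisation 4π/11 = 1.142397):
  [-5]  conj(Y_{5,-5})(Ω₁) = -0.21626 + 0.29044j ; Y_{5,-5}(Ω₂) = -0.00000 + 0.00000j ; Δ = -0.00000 - 0.00000j
  [-4]  conj(Y_{5,-4})(Ω₁) = 0.32252 + 0.18126j ; Y_{5,-4}(Ω₂) = -0.00000 + 0.00000j ; Δ = -0.00000 - 0.00000j
  [-3]  conj(Y_{5,-3})(Ω₁) = -0.01668 + 0.04128j ; Y_{5,-3}(Ω₂) = -0.00002 - 0.00001j ; Δ = 0.00000 - 0.00000j
  [-2]  conj(Y_{5,-2})(Ω₁) = 0.32700 + 0.08559j ; Y_{5,-2}(Ω₂) = -0.00027 - 0.00148j ; Δ = 0.00004 - 0.00051j
  [-1]  conj(Y_{5,-1})(Ω₁) = 0.00528 - 0.04100j ; Y_{5,-1}(Ω₂) = 0.03463 - 0.04140j ; Δ = -0.00151 - 0.00164j
  [+0]  conj(Y_{5,0})(Ω₁) = 0.32167 + 0.00000j ; Y_{5,0}(Ω₂) = 0.93248 + 0.00000j ; Δ = 0.29995 + 0.00000j
  [+1]  conj(Y_{5,1})(Ω₁) = -0.00528 - 0.04100j ; Y_{5,1}(Ω₂) = -0.03463 - 0.04140j ; Δ = -0.00151 + 0.00164j
  [+2]  conj(Y_{5,2})(Ω₁) = 0.32700 - 0.08559j ; Y_{5,2}(Ω₂) = -0.00027 + 0.00148j ; Δ = 0.00004 + 0.00051j
  [+3]  conj(Y_{5,3})(Ω₁) = 0.01668 + 0.04128j ; Y_{5,3}(Ω₂) = 0.00002 - 0.00001j ; Δ = 0.00000 + 0.00000j
  [+4]  conj(Y_{5,4})(Ω₁) = 0.32252 - 0.18126j ; Y_{5,4}(Ω₂) = -0.00000 - 0.00000j ; Δ = -0.00000 + 0.00000j
  [+5]  conj(Y_{5,5})(Ω₁) = 0.21626 + 0.29044j ; Y_{5,5}(Ω₂) = 0.00000 + 0.00000j ; Δ = -0.00000 + 0.00000j
Accumulated sum 0.29701 - 0.00000j; after 4π/(2l+1) scaling, 0.33930 - 0.00000j ⇒ P_5 = 0.339300

0.339300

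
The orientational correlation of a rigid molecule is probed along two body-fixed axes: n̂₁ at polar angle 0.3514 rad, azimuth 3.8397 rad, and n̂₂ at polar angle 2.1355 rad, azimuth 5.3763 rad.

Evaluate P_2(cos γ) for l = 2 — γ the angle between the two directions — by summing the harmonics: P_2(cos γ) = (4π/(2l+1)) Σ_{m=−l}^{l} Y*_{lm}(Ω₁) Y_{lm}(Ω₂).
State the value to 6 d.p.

-0.136135

Term-by-term m-sum for l=2 (normalisation 4π/5 = 2.513274):
  term(m=-2) = (-0.012586, -0.000862)   from Y*(Ω₁)=(0.007949, 0.045071), Y(Ω₂)=(-0.066317, 0.267548)
  term(m=-1) = (-0.002981, 0.087147)   from Y*(Ω₁)=(-0.191263, -0.160481), Y(Ω₂)=(-0.215211, -0.275068)
  term(m=+0) = (-0.023032, 0.000000)   from Y*(Ω₁)=(0.518678, -0.000000), Y(Ω₂)=(-0.044405, 0.000000)
  term(m=+1) = (-0.002981, -0.087147)   from Y*(Ω₁)=(0.191263, -0.160481), Y(Ω₂)=(0.215211, -0.275068)
  term(m=+2) = (-0.012586, 0.000862)   from Y*(Ω₁)=(0.007949, -0.045071), Y(Ω₂)=(-0.066317, -0.267548)
Accumulated sum (-0.054166, 0.000000); after 4π/(2l+1) scaling, (-0.136135, 0.000000) ⇒ P_2 = -0.136135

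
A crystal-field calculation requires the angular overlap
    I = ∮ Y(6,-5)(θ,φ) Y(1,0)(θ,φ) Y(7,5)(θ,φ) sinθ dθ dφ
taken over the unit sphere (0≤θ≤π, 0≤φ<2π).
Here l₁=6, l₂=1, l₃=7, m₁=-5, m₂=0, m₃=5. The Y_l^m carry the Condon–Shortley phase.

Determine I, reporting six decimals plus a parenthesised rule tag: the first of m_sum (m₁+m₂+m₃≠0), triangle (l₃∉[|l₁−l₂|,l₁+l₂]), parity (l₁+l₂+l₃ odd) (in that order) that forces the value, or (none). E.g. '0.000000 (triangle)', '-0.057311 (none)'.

Rules hold: Σm=0, L=14 even, 5≤7≤7.
N = 13·3·15 = 585
Δ = 0!·12!·2!/15! = 1/1365
Racah Σ t=0..0: t=0:+1/518400 = 1/518400
⇒ 3j(6 1 7; 0 0 0)² = 7/195, sgn -1
Racah Σ t=0..0: t=0:+1/39916800 = 1/39916800
⇒ 3j(6 1 7; -5 0 5)² = 8/455, sgn +1
4πI² = N·(3j₀)²·(3jₘ)² = 24/65
I = -1·√(0.369231/4π) = -0.17141310
No selection rule forces the value: the integral is nonzero (none).

-0.171413 (none)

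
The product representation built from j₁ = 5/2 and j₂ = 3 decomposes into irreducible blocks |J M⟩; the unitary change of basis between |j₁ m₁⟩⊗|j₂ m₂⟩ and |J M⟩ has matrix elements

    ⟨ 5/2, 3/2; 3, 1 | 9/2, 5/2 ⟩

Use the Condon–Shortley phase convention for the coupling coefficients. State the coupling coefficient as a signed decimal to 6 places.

+0.317821  (= +√(10/99))

triangle: 1!·4!·5!/11! = 2880/39916800
(j±m)!: 4!·1!·4!·2!·7!·2! = 11612160
prefactor² = (2J+1)·Δ·N² = 92160/11
  k=0: +1/(0!·1!·1!·4!·3!·1!) = 1/144
  k=1: −1/(1!·0!·0!·3!·4!·2!) = -1/288
Σ = 1/288  ⇒  CG² = 92160/11·(1/288)² = 10/99
CG = +√(10/99) = +0.317821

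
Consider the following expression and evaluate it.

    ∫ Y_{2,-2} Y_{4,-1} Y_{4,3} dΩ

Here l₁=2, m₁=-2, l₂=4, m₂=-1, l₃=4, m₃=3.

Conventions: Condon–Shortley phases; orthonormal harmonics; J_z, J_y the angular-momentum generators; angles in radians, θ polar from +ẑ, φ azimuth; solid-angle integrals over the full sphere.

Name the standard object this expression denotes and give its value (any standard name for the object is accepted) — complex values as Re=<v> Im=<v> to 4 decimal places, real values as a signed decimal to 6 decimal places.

Gaunt coefficient, +0.159270

This is a Gaunt coefficient — the integral of a triple product of spherical harmonics over the sphere.
Checks pass: Σm=0; 10 even; l₃=4∈[2,6].
(2·2+1)(2·4+1)(2·4+1) = 405
Δ: 2! 2! 6! / 11! → 1/13860
sum: t=0:+1/192 t=1:−1/36 t=2:+1/192 = -5/288
3j²(2 4 4; 0 0 0) = Δ·Π!·Σ² = 20/693  (sign -1)
sum: t=2:+1/480 = 1/480
3j²(2 4 4; -2 -1 3) = Δ·Π!·Σ² = 3/110  (sign -1)
combine: 4πI² = 405·20/693·3/110 = 270/847
take √, sign +1: I = 0.15927046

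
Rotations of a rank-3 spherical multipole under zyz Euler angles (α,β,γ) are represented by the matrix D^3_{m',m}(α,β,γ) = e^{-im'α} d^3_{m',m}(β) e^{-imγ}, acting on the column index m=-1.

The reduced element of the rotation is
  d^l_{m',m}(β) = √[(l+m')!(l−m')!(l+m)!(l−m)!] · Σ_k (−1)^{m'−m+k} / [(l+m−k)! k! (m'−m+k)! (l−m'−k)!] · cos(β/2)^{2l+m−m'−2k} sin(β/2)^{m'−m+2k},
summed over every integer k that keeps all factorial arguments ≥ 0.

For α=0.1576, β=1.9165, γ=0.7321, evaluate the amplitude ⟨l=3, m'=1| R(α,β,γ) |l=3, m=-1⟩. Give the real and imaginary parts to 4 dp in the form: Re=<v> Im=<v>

Re=-0.3746 Im=-0.2425

D^3_{1,-1}(0.1576,1.9165,0.7321) = e^{-i·1·0.1576}·d^3_{1,-1}(1.9165)·e^{-i·-1·0.7321}. Compute d first:
Half-angle: c=0.574953, s=0.818187. N=√(24·2·2·24)=48.000000
k: max(0,(-1)−(1))=0 … min(3+(-1),3−(1))=2
  k=0: (−1)^2·48.0000/(8)·0.5750^4·0.8182^2 = +0.438919
  k=1: (−1)^3·48.0000/(6)·0.5750^2·0.8182^4 = -1.185124
  k=2: (−1)^4·48.0000/(48)·0.5750^0·0.8182^6 = +0.299995
d^3_{1,-1}(1.9165) = +0.438919 -1.185124 +0.299995 = -0.446210
Attach z-rotation phases: D = e^{-i(1)(0.1576)}·(-0.446210)·e^{-i(-1)(0.7321)} = -0.374577-0.242477i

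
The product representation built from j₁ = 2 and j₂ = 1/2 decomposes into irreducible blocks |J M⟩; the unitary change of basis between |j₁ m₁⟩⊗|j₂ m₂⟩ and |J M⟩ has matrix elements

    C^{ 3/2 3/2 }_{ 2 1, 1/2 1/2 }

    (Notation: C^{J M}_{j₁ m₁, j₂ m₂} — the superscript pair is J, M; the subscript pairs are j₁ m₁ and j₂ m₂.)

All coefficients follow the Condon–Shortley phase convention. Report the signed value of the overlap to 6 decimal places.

−√(1/5) = -0.447214

j₁+j₂−J=1  J+j₁−j₂=3  J−j₁+j₂=0  j₁+j₂+J+1=5
(j₁±m₁, j₂±m₂, J±M) = (3,1,1,0,3,0)
P² = 36/5
sum k=1..1:
  [1] −1/6 = -1/6
S = -1/6
C² = P²·S² = 1/5 ; C = -0.447214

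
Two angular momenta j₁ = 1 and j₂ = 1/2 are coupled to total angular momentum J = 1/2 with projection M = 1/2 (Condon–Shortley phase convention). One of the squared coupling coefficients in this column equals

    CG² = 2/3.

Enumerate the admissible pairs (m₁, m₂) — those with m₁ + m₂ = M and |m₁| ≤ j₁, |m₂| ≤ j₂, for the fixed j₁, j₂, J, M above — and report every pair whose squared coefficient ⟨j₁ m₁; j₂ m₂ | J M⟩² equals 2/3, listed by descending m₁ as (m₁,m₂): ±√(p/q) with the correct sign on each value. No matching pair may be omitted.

Admissible pairs with m₁+m₂ = M = 1/2: (0,1/2), (1,-1/2)
  (m₁,m₂)=(1,-1/2): CG² = 2/3, CG = +√(2/3)   ← matches the target
  (m₁,m₂)=(0,1/2): CG² = 1/3, CG = −√(1/3)
Pairs with CG² = 2/3: (1,-1/2): +√(2/3)

(1,-1/2): +√(2/3)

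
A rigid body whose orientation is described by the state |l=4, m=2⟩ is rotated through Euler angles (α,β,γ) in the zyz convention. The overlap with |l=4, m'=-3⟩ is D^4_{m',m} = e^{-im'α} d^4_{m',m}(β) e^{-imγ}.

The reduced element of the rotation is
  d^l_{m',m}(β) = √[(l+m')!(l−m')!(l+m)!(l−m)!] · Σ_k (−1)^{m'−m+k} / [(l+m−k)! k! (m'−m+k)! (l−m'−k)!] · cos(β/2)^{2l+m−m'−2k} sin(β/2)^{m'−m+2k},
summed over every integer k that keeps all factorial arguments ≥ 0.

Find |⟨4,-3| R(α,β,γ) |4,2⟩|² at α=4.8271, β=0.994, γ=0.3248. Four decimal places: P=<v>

D^4_{-3,2}(4.8271,0.9940,0.3248) = e^{-i·-3·4.8271}·d^4_{-3,2}(0.9940)·e^{-i·2·0.3248}. Compute d first:
With c≡cos(β/2)=0.879017 and s≡sin(β/2)=0.476791, N=[1·5040·720·2]^{1/2}=2693.993318
Admissible k: 5..6 (factorial args all ≥0)
  k=5: (−1)^0·2693.9933/(240)·0.8790^3·0.4768^5 = +0.187852
  k=6: (−1)^1·2693.9933/(720)·0.8790^1·0.4768^7 = -0.018423
d^4_{-3,2}(0.9940) = +0.187852 -0.018423 = +0.169429
|D^4_{-3,2}|² = |d^4_{-3,2}(β)|² = (+0.169429)² = 0.028706 (the z-rotation phases have unit modulus)

P=0.0287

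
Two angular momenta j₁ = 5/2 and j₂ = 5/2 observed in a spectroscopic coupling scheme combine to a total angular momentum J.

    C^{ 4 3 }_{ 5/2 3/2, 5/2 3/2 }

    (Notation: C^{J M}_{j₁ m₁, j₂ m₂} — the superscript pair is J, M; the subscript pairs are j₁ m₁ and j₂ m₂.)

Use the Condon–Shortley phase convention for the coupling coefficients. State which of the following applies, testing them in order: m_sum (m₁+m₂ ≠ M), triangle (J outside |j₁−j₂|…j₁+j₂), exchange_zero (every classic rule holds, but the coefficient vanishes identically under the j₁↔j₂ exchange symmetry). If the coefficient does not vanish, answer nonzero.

m-sum: m₁+m₂ = 3/2+3/2 = 3, M = 3  ✓
triangle: |j₁−j₂| = 0 ≤ J = 4 ≤ j₁+j₂ = 5  ✓
exchange: j₁=j₂ and m₁=m₂, and (−1)^(j₁+j₂−J) = (−1)^1 = −1 forces ⟨j₁m₁;j₂m₂|JM⟩ = −⟨j₂m₂;j₁m₁|JM⟩ = −⟨j₁m₁;j₂m₂|JM⟩ ⇒ the coefficient vanishes identically
Racah sum check: Σ_k collapses to 0 ⇒ CG = 0

exchange_zero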